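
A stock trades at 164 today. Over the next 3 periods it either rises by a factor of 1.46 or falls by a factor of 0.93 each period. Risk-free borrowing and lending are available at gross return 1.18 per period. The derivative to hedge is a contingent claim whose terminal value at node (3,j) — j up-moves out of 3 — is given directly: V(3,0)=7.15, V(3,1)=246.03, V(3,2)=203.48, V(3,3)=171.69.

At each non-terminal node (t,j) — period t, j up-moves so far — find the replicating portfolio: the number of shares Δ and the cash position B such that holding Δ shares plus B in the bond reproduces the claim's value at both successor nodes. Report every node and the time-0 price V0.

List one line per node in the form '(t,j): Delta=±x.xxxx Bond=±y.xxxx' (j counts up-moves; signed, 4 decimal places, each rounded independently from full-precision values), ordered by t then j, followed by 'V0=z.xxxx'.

Risk-neutral probability p* = (R−d)/(u−d) = (1.18−0.93)/(1.46−0.93) = 0.4717.
At expiry t=3: V(3,0)=7.1500, V(3,1)=246.0300, V(3,2)=203.4800, V(3,3)=171.6900
(2,0): S=141.8436. Δ = (V_up−V_dn)/(S_up−S_dn) = (246.0300−7.1500)/(207.0917−131.9145) = 3.1776. V = [p*·246.0300 + (1−p*)·7.1500]/1.18 = 101.5502. B = V − Δ·S = -349.1668.
(2,1): S=222.6792. Δ = (V_up−V_dn)/(S_up−S_dn) = (203.4800−246.0300)/(325.1116−207.0917) = -0.3605. V = [p*·203.4800 + (1−p*)·246.0300]/1.18 = 191.4909. B = V − Δ·S = 271.7739.
(2,2): S=349.5824. Δ = (V_up−V_dn)/(S_up−S_dn) = (171.6900−203.4800)/(510.3903−325.1116) = -0.1716. V = [p*·171.6900 + (1−p*)·203.4800]/1.18 = 159.7328. B = V − Δ·S = 219.7139.
(1,0): S=152.5200. Δ = (V_up−V_dn)/(S_up−S_dn) = (191.4909−101.5502)/(222.6792−141.8436) = 1.1126. V = [p*·191.4909 + (1−p*)·101.5502]/1.18 = 122.0128. B = V − Δ·S = -47.6866.
(1,1): S=239.4400. Δ = (V_up−V_dn)/(S_up−S_dn) = (159.7328−191.4909)/(349.5824−222.6792) = -0.2503. V = [p*·159.7328 + (1−p*)·191.4909]/1.18 = 149.5853. B = V − Δ·S = 209.5062.
(0,0): S=164.0000. Δ = (V_up−V_dn)/(S_up−S_dn) = (149.5853−122.0128)/(239.4400−152.5200) = 0.3172. V = [p*·149.5853 + (1−p*)·122.0128]/1.18 = 114.4226. B = V − Δ·S = 62.3989.
The time-0 hedge costs 114.4226, which is the no-arbitrage price.

(0,0): Delta=0.3172 Bond=62.3989
(1,0): Delta=1.1126 Bond=-47.6866
(1,1): Delta=-0.2503 Bond=209.5062
(2,0): Delta=3.1776 Bond=-349.1668
(2,1): Delta=-0.3605 Bond=271.7739
(2,2): Delta=-0.1716 Bond=219.7139
V0=114.4226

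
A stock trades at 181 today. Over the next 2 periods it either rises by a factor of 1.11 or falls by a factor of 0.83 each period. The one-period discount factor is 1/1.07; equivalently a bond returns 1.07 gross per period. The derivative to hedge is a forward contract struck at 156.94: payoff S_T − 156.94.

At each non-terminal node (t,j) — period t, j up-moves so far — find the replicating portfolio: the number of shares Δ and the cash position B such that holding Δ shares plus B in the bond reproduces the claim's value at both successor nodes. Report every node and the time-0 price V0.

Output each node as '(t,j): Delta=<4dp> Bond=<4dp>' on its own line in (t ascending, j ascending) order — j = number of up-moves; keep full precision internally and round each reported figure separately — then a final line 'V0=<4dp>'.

(0,0): Delta=1.0000 Bond=-137.0775
(1,0): Delta=1.0000 Bond=-146.6729
(1,1): Delta=1.0000 Bond=-146.6729
V0=43.9225

No-arbitrage ⇒ martingale measure with p* = (R−d)/(u−d) = 0.8571.
Payoff layer (t=2): V(2,0)=-32.2491, V(2,1)=9.8153, V(2,2)=66.0701
(1,0): S=150.2300. Δ = (V_up−V_dn)/(S_up−S_dn) = (9.8153−-32.2491)/(166.7553−124.6909) = 1.0000. V = [p*·9.8153 + (1−p*)·-32.2491]/1.07 = 3.5571. B = V − Δ·S = -146.6729.
(1,1): S=200.9100. Δ = (V_up−V_dn)/(S_up−S_dn) = (66.0701−9.8153)/(223.0101−166.7553) = 1.0000. V = [p*·66.0701 + (1−p*)·9.8153]/1.07 = 54.2371. B = V − Δ·S = -146.6729.
(0,0): S=181.0000. Δ = (V_up−V_dn)/(S_up−S_dn) = (54.2371−3.5571)/(200.9100−150.2300) = 1.0000. V = [p*·54.2371 + (1−p*)·3.5571]/1.07 = 43.9225. B = V − Δ·S = -137.0775.
The time-0 hedge costs 43.9225, which is the no-arbitrage price.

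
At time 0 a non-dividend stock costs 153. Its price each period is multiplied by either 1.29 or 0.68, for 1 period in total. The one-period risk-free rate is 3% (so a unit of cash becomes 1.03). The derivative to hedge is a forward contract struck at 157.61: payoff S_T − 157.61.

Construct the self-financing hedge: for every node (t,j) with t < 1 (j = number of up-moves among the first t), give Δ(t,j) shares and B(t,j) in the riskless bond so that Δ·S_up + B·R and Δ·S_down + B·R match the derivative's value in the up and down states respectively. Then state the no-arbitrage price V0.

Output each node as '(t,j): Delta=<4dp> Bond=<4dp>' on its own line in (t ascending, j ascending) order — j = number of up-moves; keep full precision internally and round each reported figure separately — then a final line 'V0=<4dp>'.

(0,0): Delta=1.0000 Bond=-153.0194
V0=-0.0194

The replicating-portfolio and risk-neutral prices coincide; use p* = (1.03−0.68)/(1.29−0.68) = 0.5738 for the latter.
Terminal values V(1,·): V(1,0)=-53.5700, V(1,1)=39.7600
  t=0,j=0: stock 153.0000 → up 197.3700 (V=39.7600), down 104.0400 (V=-53.5700). Price -0.0194; hedge Δ=1.0000, bond B=-153.0194.
The time-0 hedge costs -0.0194, which is the no-arbitrage price.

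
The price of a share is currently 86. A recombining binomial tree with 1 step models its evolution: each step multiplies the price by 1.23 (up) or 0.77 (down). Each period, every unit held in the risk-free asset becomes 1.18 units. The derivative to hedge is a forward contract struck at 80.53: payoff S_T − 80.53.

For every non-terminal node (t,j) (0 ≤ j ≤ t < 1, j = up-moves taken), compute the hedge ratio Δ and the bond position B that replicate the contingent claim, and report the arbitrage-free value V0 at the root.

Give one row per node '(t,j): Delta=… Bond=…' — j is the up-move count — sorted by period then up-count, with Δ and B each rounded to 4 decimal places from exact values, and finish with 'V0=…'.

(0,0): Delta=1.0000 Bond=-68.2458
V0=17.7542

Since d<R<u, set p* = (R−d)/(u−d) = 0.8913; price each node as the discounted p*-expectation of its children.
Payoff layer (t=1): V(1,0)=-14.3100, V(1,1)=25.2500
(0,0): S=86.0000. Δ = (V_up−V_dn)/(S_up−S_dn) = (25.2500−-14.3100)/(105.7800−66.2200) = 1.0000. V = [p*·25.2500 + (1−p*)·-14.3100]/1.18 = 17.7542. B = V − Δ·S = -68.2458.
Each (Δ,B) replicates both successor values, so the strategy is self-financing and V0 is arbitrage-free.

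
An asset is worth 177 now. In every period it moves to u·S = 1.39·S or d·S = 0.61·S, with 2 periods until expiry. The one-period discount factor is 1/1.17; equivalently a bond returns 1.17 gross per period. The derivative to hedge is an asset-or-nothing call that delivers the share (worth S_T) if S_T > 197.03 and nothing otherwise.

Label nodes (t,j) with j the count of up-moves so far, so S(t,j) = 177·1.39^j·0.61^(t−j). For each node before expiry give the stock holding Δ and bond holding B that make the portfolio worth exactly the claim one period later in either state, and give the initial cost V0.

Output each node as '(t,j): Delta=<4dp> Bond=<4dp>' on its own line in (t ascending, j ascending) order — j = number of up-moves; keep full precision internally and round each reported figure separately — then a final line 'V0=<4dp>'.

(0,0): Delta=1.5200 Bond=-140.2684
(1,0): Delta=0.0000 Bond=0.0000
(1,1): Delta=1.7821 Bond=-228.5874
V0=128.7710

The replicating-portfolio and risk-neutral prices coincide; use p* = (1.17−0.61)/(1.39−0.61) = 0.7179 for the latter.
Terminal values V(2,·): V(2,0)=0.0000, V(2,1)=0.0000, V(2,2)=341.9817
  t=1,j=0: stock 107.9700 → up 150.0783 (V=0.0000), down 65.8617 (V=0.0000). Price 0.0000; hedge Δ=0.0000, bond B=0.0000.
  t=1,j=1: stock 246.0300 → up 341.9817 (V=341.9817), down 150.0783 (V=0.0000). Price 209.8507; hedge Δ=1.7821, bond B=-228.5874.
  t=0,j=0: stock 177.0000 → up 246.0300 (V=209.8507), down 107.9700 (V=0.0000). Price 128.7710; hedge Δ=1.5200, bond B=-140.2684.
Check: Δ(0,0)·S0 + B(0,0) = 128.7710 = V0.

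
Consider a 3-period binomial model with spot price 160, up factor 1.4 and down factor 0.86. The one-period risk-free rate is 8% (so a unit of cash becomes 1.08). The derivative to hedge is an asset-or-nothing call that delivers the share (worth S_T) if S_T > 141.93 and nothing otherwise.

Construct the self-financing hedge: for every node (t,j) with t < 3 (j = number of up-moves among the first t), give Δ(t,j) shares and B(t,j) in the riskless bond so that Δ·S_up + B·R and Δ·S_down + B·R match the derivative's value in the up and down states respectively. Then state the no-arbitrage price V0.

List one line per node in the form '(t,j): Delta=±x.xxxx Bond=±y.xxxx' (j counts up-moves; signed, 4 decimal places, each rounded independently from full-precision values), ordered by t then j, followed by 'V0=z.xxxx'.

The replicating-portfolio and risk-neutral prices coincide; use p* = (1.08−0.86)/(1.4−0.86) = 0.4074 for the latter.
At expiry t=3: V(3,0)=0.0000, V(3,1)=165.6704, V(3,2)=269.6960, V(3,3)=439.0400
  t=2,j=0: stock 118.3360 → up 165.6704 (V=165.6704), down 101.7690 (V=0.0000). Price 62.4957; hedge Δ=2.5926, bond B=-244.3013.
  t=2,j=1: stock 192.6400 → up 269.6960 (V=269.6960), down 165.6704 (V=165.6704). Price 192.6400; hedge Δ=1.0000, bond B=0.0000.
  t=2,j=2: stock 313.6000 → up 439.0400 (V=439.0400), down 269.6960 (V=269.6960). Price 313.6000; hedge Δ=1.0000, bond B=0.0000.
  t=1,j=0: stock 137.6000 → up 192.6400 (V=192.6400), down 118.3360 (V=62.4957). Price 106.9606; hedge Δ=1.7515, bond B=-134.0474.
  t=1,j=1: stock 224.0000 → up 313.6000 (V=313.6000), down 192.6400 (V=192.6400). Price 224.0000; hedge Δ=1.0000, bond B=0.0000.
  t=0,j=0: stock 160.0000 → up 224.0000 (V=224.0000), down 137.6000 (V=106.9606). Price 143.1883; hedge Δ=1.3546, bond B=-73.5514.
Self-financing check: at every node Δ·S+B equals the discounted successor values.

(0,0): Delta=1.3546 Bond=-73.5514
(1,0): Delta=1.7515 Bond=-134.0474
(1,1): Delta=1.0000 Bond=0.0000
(2,0): Delta=2.5926 Bond=-244.3013
(2,1): Delta=1.0000 Bond=0.0000
(2,2): Delta=1.0000 Bond=0.0000
V0=143.1883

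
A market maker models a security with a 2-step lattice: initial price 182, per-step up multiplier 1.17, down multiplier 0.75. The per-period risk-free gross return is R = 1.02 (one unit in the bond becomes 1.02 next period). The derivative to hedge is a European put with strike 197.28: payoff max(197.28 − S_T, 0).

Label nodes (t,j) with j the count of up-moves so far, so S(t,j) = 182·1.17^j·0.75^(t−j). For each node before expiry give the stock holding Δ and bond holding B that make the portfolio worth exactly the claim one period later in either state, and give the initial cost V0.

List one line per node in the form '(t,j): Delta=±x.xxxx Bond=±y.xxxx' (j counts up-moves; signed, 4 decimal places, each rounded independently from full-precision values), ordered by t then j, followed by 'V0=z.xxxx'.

(0,0): Delta=-0.5724 Bond=132.3982
(1,0): Delta=-1.0000 Bond=193.4118
(1,1): Delta=-0.4201 Bond=102.6208
V0=28.2190

Under the risk-neutral measure, an up-move has probability p* = (R−d)/(u−d) = 0.6429 and values discount at R = 1.02.
Payoff layer (t=2): V(2,0)=94.9050, V(2,1)=37.5750, V(2,2)=0.0000
Node (1,0) S=136.5000: V=(p*·37.5750+(1−p*)·94.9050)/1.02=56.9118; Δ=(37.5750−94.9050)/(159.7050−102.3750)=-1.0000; B=V−Δ·S=193.4118
Node (1,1) S=212.9400: V=(p*·0.0000+(1−p*)·37.5750)/1.02=13.1565; Δ=(0.0000−37.5750)/(249.1398−159.7050)=-0.4201; B=V−Δ·S=102.6208
Node (0,0) S=182.0000: V=(p*·13.1565+(1−p*)·56.9118)/1.02=28.2190; Δ=(13.1565−56.9118)/(212.9400−136.5000)=-0.5724; B=V−Δ·S=132.3982
Root portfolio cost Δ·182+B reproduces V0=28.2190.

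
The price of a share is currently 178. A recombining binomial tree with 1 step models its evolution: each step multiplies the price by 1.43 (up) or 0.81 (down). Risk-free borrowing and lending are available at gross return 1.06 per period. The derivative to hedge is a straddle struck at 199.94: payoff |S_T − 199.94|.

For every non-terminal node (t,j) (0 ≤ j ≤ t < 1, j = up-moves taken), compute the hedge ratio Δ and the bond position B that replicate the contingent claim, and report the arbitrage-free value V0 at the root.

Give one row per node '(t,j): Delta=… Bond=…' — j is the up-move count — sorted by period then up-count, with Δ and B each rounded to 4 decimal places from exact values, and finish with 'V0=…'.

Under the risk-neutral measure, an up-move has probability p* = (R−d)/(u−d) = 0.4032 and values discount at R = 1.06.
Payoff layer (t=1): V(1,0)=55.7600, V(1,1)=54.6000
  t=0,j=0: stock 178.0000 → up 254.5400 (V=54.6000), down 144.1800 (V=55.7600). Price 52.1625; hedge Δ=-0.0105, bond B=54.0335.
Check: Δ(0,0)·S0 + B(0,0) = 52.1625 = V0.

(0,0): Delta=-0.0105 Bond=54.0335
V0=52.1625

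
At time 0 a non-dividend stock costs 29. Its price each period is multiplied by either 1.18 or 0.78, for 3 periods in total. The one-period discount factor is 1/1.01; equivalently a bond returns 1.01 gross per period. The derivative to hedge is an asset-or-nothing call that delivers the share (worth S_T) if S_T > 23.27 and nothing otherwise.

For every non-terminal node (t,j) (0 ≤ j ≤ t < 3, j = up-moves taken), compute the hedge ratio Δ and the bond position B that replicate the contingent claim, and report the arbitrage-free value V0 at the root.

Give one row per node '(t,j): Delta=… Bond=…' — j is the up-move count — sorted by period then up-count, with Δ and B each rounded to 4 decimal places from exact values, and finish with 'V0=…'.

(0,0): Delta=1.7522 Bond=-29.1349
(1,0): Delta=1.9818 Bond=-34.6191
(1,1): Delta=1.6400 Bond=-25.5881
(2,0): Delta=0.0000 Bond=0.0000
(2,1): Delta=2.9500 Bond=-60.8093
(2,2): Delta=1.0000 Bond=0.0000
V0=21.6785

Under the risk-neutral measure, an up-move has probability p* = (R−d)/(u−d) = 0.5750 and values discount at R = 1.01.
Payoff layer (t=3): V(3,0)=0.0000, V(3,1)=0.0000, V(3,2)=31.4961, V(3,3)=47.6479
  t=2,j=0: stock 17.6436 → up 20.8194 (V=0.0000), down 13.7620 (V=0.0000). Price 0.0000; hedge Δ=0.0000, bond B=0.0000.
  t=2,j=1: stock 26.6916 → up 31.4961 (V=31.4961), down 20.8194 (V=0.0000). Price 17.9309; hedge Δ=2.9500, bond B=-60.8093.
  t=2,j=2: stock 40.3796 → up 47.6479 (V=47.6479), down 31.4961 (V=31.4961). Price 40.3796; hedge Δ=1.0000, bond B=0.0000.
  t=1,j=0: stock 22.6200 → up 26.6916 (V=17.9309), down 17.6436 (V=0.0000). Price 10.2082; hedge Δ=1.9818, bond B=-34.6191.
  t=1,j=1: stock 34.2200 → up 40.3796 (V=40.3796), down 26.6916 (V=17.9309). Price 30.5336; hedge Δ=1.6400, bond B=-25.5881.
  t=0,j=0: stock 29.0000 → up 34.2200 (V=30.5336), down 22.6200 (V=10.2082). Price 21.6785; hedge Δ=1.7522, bond B=-29.1349.
Check: Δ(0,0)·S0 + B(0,0) = 21.6785 = V0.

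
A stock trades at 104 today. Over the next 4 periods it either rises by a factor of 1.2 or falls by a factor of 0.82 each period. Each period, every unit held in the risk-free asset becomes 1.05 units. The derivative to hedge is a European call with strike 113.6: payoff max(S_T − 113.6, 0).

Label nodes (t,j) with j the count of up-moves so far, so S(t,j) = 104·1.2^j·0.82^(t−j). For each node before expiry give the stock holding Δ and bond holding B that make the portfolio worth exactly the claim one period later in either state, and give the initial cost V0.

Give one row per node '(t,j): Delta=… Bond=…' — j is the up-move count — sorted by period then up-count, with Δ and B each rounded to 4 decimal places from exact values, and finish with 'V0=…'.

Since d<R<u, set p* = (R−d)/(u−d) = 0.6053; price each node as the discounted p*-expectation of its children.
Payoff layer (t=4): V(4,0)=0.0000, V(4,1)=0.0000, V(4,2)=0.0000, V(4,3)=33.7638, V(4,4)=102.0544
  t=3,j=0: stock 57.3423 → up 68.8107 (V=0.0000), down 47.0207 (V=0.0000). Price 0.0000; hedge Δ=0.0000, bond B=0.0000.
  t=3,j=1: stock 83.9155 → up 100.6986 (V=0.0000), down 68.8107 (V=0.0000). Price 0.0000; hedge Δ=0.0000, bond B=0.0000.
  t=3,j=2: stock 122.8032 → up 147.3638 (V=33.7638), down 100.6986 (V=0.0000). Price 19.4629; hedge Δ=0.7235, bond B=-69.3893.
  t=3,j=3: stock 179.7120 → up 215.6544 (V=102.0544), down 147.3638 (V=33.7638). Price 71.5215; hedge Δ=1.0000, bond B=-108.1905.
  t=2,j=0: stock 69.9296 → up 83.9155 (V=0.0000), down 57.3423 (V=0.0000). Price 0.0000; hedge Δ=0.0000, bond B=0.0000.
  t=2,j=1: stock 102.3360 → up 122.8032 (V=19.4629), down 83.9155 (V=0.0000). Price 11.2192; hedge Δ=0.5005, bond B=-39.9989.
  t=2,j=2: stock 149.7600 → up 179.7120 (V=71.5215), down 122.8032 (V=19.4629). Price 48.5448; hedge Δ=0.9148, bond B=-88.4517.
  t=1,j=0: stock 85.2800 → up 102.3360 (V=11.2192), down 69.9296 (V=0.0000). Price 6.4672; hedge Δ=0.3462, bond B=-23.0570.
  t=1,j=1: stock 124.8000 → up 149.7600 (V=48.5448), down 102.3360 (V=11.2192). Price 32.2010; hedge Δ=0.7871, bond B=-66.0243.
  t=0,j=0: stock 104.0000 → up 124.8000 (V=32.2010), down 85.2800 (V=6.4672). Price 20.9932; hedge Δ=0.6512, bond B=-46.7272.
Check: Δ(0,0)·S0 + B(0,0) = 20.9932 = V0.

(0,0): Delta=0.6512 Bond=-46.7272
(1,0): Delta=0.3462 Bond=-23.0570
(1,1): Delta=0.7871 Bond=-66.0243
(2,0): Delta=0.0000 Bond=0.0000
(2,1): Delta=0.5005 Bond=-39.9989
(2,2): Delta=0.9148 Bond=-88.4517
(3,0): Delta=0.0000 Bond=0.0000
(3,1): Delta=0.0000 Bond=0.0000
(3,2): Delta=0.7235 Bond=-69.3893
(3,3): Delta=1.0000 Bond=-108.1905
V0=20.9932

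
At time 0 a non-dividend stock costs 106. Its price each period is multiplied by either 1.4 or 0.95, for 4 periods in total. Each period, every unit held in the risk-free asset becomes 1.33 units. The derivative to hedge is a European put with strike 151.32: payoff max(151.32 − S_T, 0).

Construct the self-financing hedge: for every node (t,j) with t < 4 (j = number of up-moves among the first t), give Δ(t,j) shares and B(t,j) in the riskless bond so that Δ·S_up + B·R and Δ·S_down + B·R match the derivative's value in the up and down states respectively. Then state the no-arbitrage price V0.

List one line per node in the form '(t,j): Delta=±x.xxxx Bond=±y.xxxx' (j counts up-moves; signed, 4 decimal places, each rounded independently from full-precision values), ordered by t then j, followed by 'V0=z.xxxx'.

(0,0): Delta=-0.0145 Bond=1.6500
(1,0): Delta=-0.0913 Bond=9.9240
(1,1): Delta=-0.0049 Bond=0.7707
(2,0): Delta=-0.4663 Bond=49.0787
(2,1): Delta=-0.0444 Bond=6.5895
(2,2): Delta=0.0000 Bond=0.0000
(3,0): Delta=-1.0000 Bond=113.7744
(3,1): Delta=-0.3996 Bond=56.3405
(3,2): Delta=0.0000 Bond=0.0000
(3,3): Delta=0.0000 Bond=0.0000
V0=0.1100

No-arbitrage ⇒ martingale measure with p* = (R−d)/(u−d) = 0.8444.
Payoff layer (t=4): V(4,0)=64.9823, V(4,1)=24.0856, V(4,2)=0.0000, V(4,3)=0.0000, V(4,4)=0.0000
Node (3,0) S=90.8817: V=(p*·24.0856+(1−p*)·64.9823)/1.33=22.8927; Δ=(24.0856−64.9823)/(127.2344−86.3377)=-1.0000; B=V−Δ·S=113.7744
Node (3,1) S=133.9310: V=(p*·0.0000+(1−p*)·24.0856)/1.33=2.8170; Δ=(0.0000−24.0856)/(187.5034−127.2344)=-0.3996; B=V−Δ·S=56.3405
Node (3,2) S=197.3720: V=(p*·0.0000+(1−p*)·0.0000)/1.33=0.0000; Δ=(0.0000−0.0000)/(276.3208−187.5034)=0.0000; B=V−Δ·S=0.0000
Node (3,3) S=290.8640: V=(p*·0.0000+(1−p*)·0.0000)/1.33=0.0000; Δ=(0.0000−0.0000)/(407.2096−276.3208)=0.0000; B=V−Δ·S=0.0000
Node (2,0) S=95.6650: V=(p*·2.8170+(1−p*)·22.8927)/1.33=4.4661; Δ=(2.8170−22.8927)/(133.9310−90.8817)=-0.4663; B=V−Δ·S=49.0787
Node (2,1) S=140.9800: V=(p*·0.0000+(1−p*)·2.8170)/1.33=0.3295; Δ=(0.0000−2.8170)/(197.3720−133.9310)=-0.0444; B=V−Δ·S=6.5895
Node (2,2) S=207.7600: V=(p*·0.0000+(1−p*)·0.0000)/1.33=0.0000; Δ=(0.0000−0.0000)/(290.8640−197.3720)=0.0000; B=V−Δ·S=0.0000
Node (1,0) S=100.7000: V=(p*·0.3295+(1−p*)·4.4661)/1.33=0.7315; Δ=(0.3295−4.4661)/(140.9800−95.6650)=-0.0913; B=V−Δ·S=9.9240
Node (1,1) S=148.4000: V=(p*·0.0000+(1−p*)·0.3295)/1.33=0.0385; Δ=(0.0000−0.3295)/(207.7600−140.9800)=-0.0049; B=V−Δ·S=0.7707
Node (0,0) S=106.0000: V=(p*·0.0385+(1−p*)·0.7315)/1.33=0.1100; Δ=(0.0385−0.7315)/(148.4000−100.7000)=-0.0145; B=V−Δ·S=1.6500
The time-0 hedge costs 0.1100, which is the no-arbitrage price.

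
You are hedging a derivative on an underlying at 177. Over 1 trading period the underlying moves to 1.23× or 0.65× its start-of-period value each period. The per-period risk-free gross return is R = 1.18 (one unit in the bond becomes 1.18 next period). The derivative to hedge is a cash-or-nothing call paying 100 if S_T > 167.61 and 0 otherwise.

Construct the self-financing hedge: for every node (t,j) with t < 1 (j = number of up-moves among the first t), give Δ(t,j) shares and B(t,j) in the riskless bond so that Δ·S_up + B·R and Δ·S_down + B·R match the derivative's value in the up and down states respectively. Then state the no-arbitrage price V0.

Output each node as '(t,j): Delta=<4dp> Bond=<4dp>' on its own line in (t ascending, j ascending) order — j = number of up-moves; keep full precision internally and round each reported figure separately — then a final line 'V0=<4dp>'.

Under the risk-neutral measure, an up-move has probability p* = (R−d)/(u−d) = 0.9138 and values discount at R = 1.18.
At expiry t=1: V(1,0)=0.0000, V(1,1)=100.0000
  t=0,j=0: stock 177.0000 → up 217.7100 (V=100.0000), down 115.0500 (V=0.0000). Price 77.4401; hedge Δ=0.9741, bond B=-94.9737.
The time-0 hedge costs 77.4401, which is the no-arbitrage price.

(0,0): Delta=0.9741 Bond=-94.9737
V0=77.4401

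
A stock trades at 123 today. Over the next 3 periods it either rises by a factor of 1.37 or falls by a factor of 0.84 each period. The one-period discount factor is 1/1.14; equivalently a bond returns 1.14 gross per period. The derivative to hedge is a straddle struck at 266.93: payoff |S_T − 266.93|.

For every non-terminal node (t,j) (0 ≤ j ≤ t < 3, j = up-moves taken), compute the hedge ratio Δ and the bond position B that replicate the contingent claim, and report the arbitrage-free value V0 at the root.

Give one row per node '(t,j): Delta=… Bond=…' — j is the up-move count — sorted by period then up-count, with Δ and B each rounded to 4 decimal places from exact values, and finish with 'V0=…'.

(0,0): Delta=-0.6268 Bond=146.3430
(1,0): Delta=-1.0000 Bond=205.3940
(1,1): Delta=-0.4513 Bond=137.2661
(2,0): Delta=-1.0000 Bond=234.1491
(2,1): Delta=-1.0000 Bond=234.1491
(2,2): Delta=-0.1934 Bond=96.9396
V0=69.2513

The replicating-portfolio and risk-neutral prices coincide; use p* = (1.14−0.84)/(1.37−0.84) = 0.5660 for the latter.
Payoff layer (t=3): V(3,0)=194.0274, V(3,1)=148.0293, V(3,2)=73.0087, V(3,3)=49.3464
(2,0): S=86.7888. Δ = (V_up−V_dn)/(S_up−S_dn) = (148.0293−194.0274)/(118.9007−72.9026) = -1.0000. V = [p*·148.0293 + (1−p*)·194.0274]/1.14 = 147.3603. B = V − Δ·S = 234.1491.
(2,1): S=141.5484. Δ = (V_up−V_dn)/(S_up−S_dn) = (73.0087−148.0293)/(193.9213−118.9007) = -1.0000. V = [p*·73.0087 + (1−p*)·148.0293]/1.14 = 92.6007. B = V − Δ·S = 234.1491.
(2,2): S=230.8587. Δ = (V_up−V_dn)/(S_up−S_dn) = (49.3464−73.0087)/(316.2764−193.9213) = -0.1934. V = [p*·49.3464 + (1−p*)·73.0087]/1.14 = 52.2938. B = V − Δ·S = 96.9396.
(1,0): S=103.3200. Δ = (V_up−V_dn)/(S_up−S_dn) = (92.6007−147.3603)/(141.5484−86.7888) = -1.0000. V = [p*·92.6007 + (1−p*)·147.3603]/1.14 = 102.0740. B = V − Δ·S = 205.3940.
(1,1): S=168.5100. Δ = (V_up−V_dn)/(S_up−S_dn) = (52.2938−92.6007)/(230.8587−141.5484) = -0.4513. V = [p*·52.2938 + (1−p*)·92.6007]/1.14 = 61.2153. B = V − Δ·S = 137.2661.
(0,0): S=123.0000. Δ = (V_up−V_dn)/(S_up−S_dn) = (61.2153−102.0740)/(168.5100−103.3200) = -0.6268. V = [p*·61.2153 + (1−p*)·102.0740]/1.14 = 69.2513. B = V − Δ·S = 146.3430.
Root portfolio cost Δ·123+B reproduces V0=69.2513.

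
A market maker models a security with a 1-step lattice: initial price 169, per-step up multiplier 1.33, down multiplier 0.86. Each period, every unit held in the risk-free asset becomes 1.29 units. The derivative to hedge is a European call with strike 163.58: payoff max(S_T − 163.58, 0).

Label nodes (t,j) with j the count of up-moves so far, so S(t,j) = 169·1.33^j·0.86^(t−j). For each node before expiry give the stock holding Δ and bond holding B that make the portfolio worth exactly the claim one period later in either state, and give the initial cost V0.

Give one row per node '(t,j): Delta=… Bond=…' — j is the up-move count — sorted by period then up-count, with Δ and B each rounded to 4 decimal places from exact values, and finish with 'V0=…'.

Risk-neutral probability p* = (R−d)/(u−d) = (1.29−0.86)/(1.33−0.86) = 0.9149.
Payoff layer (t=1): V(1,0)=0.0000, V(1,1)=61.1900
Node (0,0) S=169.0000: V=(p*·61.1900+(1−p*)·0.0000)/1.29=43.3972; Δ=(61.1900−0.0000)/(224.7700−145.3400)=0.7704; B=V−Δ·S=-86.7943
Check: Δ(0,0)·S0 + B(0,0) = 43.3972 = V0.

(0,0): Delta=0.7704 Bond=-86.7943
V0=43.3972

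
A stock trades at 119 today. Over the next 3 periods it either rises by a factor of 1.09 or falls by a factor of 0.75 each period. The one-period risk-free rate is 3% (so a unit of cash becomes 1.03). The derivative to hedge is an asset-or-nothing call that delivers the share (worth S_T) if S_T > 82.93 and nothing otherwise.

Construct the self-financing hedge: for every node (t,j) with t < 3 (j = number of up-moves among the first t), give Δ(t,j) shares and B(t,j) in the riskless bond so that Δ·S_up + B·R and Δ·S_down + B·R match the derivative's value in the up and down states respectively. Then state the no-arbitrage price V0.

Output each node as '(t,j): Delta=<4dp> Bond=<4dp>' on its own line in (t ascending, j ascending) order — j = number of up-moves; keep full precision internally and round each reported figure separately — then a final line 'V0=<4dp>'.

Since d<R<u, set p* = (R−d)/(u−d) = 0.8235; price each node as the discounted p*-expectation of its children.
At expiry t=3: V(3,0)=0.0000, V(3,1)=0.0000, V(3,2)=106.0379, V(3,3)=154.1085
(2,0): S=66.9375. Δ = (V_up−V_dn)/(S_up−S_dn) = (0.0000−0.0000)/(72.9619−50.2031) = 0.0000. V = [p*·0.0000 + (1−p*)·0.0000]/1.03 = 0.0000. B = V − Δ·S = 0.0000.
(2,1): S=97.2825. Δ = (V_up−V_dn)/(S_up−S_dn) = (106.0379−0.0000)/(106.0379−72.9619) = 3.2059. V = [p*·106.0379 + (1−p*)·0.0000]/1.03 = 84.7819. B = V − Δ·S = -227.0944.
(2,2): S=141.3839. Δ = (V_up−V_dn)/(S_up−S_dn) = (154.1085−106.0379)/(154.1085−106.0379) = 1.0000. V = [p*·154.1085 + (1−p*)·106.0379]/1.03 = 141.3839. B = V − Δ·S = 0.0000.
(1,0): S=89.2500. Δ = (V_up−V_dn)/(S_up−S_dn) = (84.7819−0.0000)/(97.2825−66.9375) = 2.7939. V = [p*·84.7819 + (1−p*)·0.0000]/1.03 = 67.7868. B = V − Δ·S = -181.5717.
(1,1): S=129.7100. Δ = (V_up−V_dn)/(S_up−S_dn) = (141.3839−84.7819)/(141.3839−97.2825) = 1.2835. V = [p*·141.3839 + (1−p*)·84.7819]/1.03 = 127.5683. B = V − Δ·S = -38.9082.
(0,0): S=119.0000. Δ = (V_up−V_dn)/(S_up−S_dn) = (127.5683−67.7868)/(129.7100−89.2500) = 1.4775. V = [p*·127.5683 + (1−p*)·67.7868]/1.03 = 113.6103. B = V − Δ·S = -62.2176.
Check: Δ(0,0)·S0 + B(0,0) = 113.6103 = V0.

(0,0): Delta=1.4775 Bond=-62.2176
(1,0): Delta=2.7939 Bond=-181.5717
(1,1): Delta=1.2835 Bond=-38.9082
(2,0): Delta=0.0000 Bond=0.0000
(2,1): Delta=3.2059 Bond=-227.0944
(2,2): Delta=1.0000 Bond=0.0000
V0=113.6103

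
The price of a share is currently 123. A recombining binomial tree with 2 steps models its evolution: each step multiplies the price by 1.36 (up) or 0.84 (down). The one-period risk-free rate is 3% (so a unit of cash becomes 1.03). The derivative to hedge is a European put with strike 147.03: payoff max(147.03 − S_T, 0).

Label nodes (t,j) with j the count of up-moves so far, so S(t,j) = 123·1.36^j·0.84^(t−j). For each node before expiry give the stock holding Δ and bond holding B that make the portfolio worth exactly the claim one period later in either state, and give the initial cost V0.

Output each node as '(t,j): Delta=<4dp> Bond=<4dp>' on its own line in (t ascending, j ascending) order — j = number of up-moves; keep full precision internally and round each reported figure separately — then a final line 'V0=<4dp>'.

Under the risk-neutral measure, an up-move has probability p* = (R−d)/(u−d) = 0.3654 and values discount at R = 1.03.
Terminal payoffs: V(2,0)=60.2412, V(2,1)=6.5148, V(2,2)=0.0000
(1,0): S=103.3200. Δ = (V_up−V_dn)/(S_up−S_dn) = (6.5148−60.2412)/(140.5152−86.7888) = -1.0000. V = [p*·6.5148 + (1−p*)·60.2412]/1.03 = 39.4276. B = V − Δ·S = 142.7476.
(1,1): S=167.2800. Δ = (V_up−V_dn)/(S_up−S_dn) = (0.0000−6.5148)/(227.5008−140.5152) = -0.0749. V = [p*·0.0000 + (1−p*)·6.5148]/1.03 = 4.0140. B = V − Δ·S = 16.5424.
(0,0): S=123.0000. Δ = (V_up−V_dn)/(S_up−S_dn) = (4.0140−39.4276)/(167.2800−103.3200) = -0.5537. V = [p*·4.0140 + (1−p*)·39.4276]/1.03 = 25.7165. B = V − Δ·S = 93.8196.
Check: Δ(0,0)·S0 + B(0,0) = 25.7165 = V0.

(0,0): Delta=-0.5537 Bond=93.8196
(1,0): Delta=-1.0000 Bond=142.7476
(1,1): Delta=-0.0749 Bond=16.5424
V0=25.7165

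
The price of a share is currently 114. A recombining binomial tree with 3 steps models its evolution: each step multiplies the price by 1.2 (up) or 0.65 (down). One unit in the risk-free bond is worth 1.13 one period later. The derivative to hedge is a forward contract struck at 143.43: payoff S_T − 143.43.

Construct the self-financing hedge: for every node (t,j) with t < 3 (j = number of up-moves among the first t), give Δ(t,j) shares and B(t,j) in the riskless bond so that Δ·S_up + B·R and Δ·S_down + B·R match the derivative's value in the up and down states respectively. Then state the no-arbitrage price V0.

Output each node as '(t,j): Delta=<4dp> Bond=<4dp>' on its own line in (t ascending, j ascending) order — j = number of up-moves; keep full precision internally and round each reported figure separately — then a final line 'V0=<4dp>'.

(0,0): Delta=1.0000 Bond=-99.4042
(1,0): Delta=1.0000 Bond=-112.3267
(1,1): Delta=1.0000 Bond=-112.3267
(2,0): Delta=1.0000 Bond=-126.9292
(2,1): Delta=1.0000 Bond=-126.9292
(2,2): Delta=1.0000 Bond=-126.9292
V0=14.5958

Under the risk-neutral measure, an up-move has probability p* = (R−d)/(u−d) = 0.8727 and values discount at R = 1.13.
Terminal payoffs: V(3,0)=-112.1228, V(3,1)=-85.6320, V(3,2)=-36.7260, V(3,3)=53.5620
(2,0): S=48.1650. Δ = (V_up−V_dn)/(S_up−S_dn) = (-85.6320−-112.1228)/(57.7980−31.3073) = 1.0000. V = [p*·-85.6320 + (1−p*)·-112.1228]/1.13 = -78.7642. B = V − Δ·S = -126.9292.
(2,1): S=88.9200. Δ = (V_up−V_dn)/(S_up−S_dn) = (-36.7260−-85.6320)/(106.7040−57.7980) = 1.0000. V = [p*·-36.7260 + (1−p*)·-85.6320]/1.13 = -38.0092. B = V − Δ·S = -126.9292.
(2,2): S=164.1600. Δ = (V_up−V_dn)/(S_up−S_dn) = (53.5620−-36.7260)/(196.9920−106.7040) = 1.0000. V = [p*·53.5620 + (1−p*)·-36.7260]/1.13 = 37.2308. B = V − Δ·S = -126.9292.
(1,0): S=74.1000. Δ = (V_up−V_dn)/(S_up−S_dn) = (-38.0092−-78.7642)/(88.9200−48.1650) = 1.0000. V = [p*·-38.0092 + (1−p*)·-78.7642]/1.13 = -38.2267. B = V − Δ·S = -112.3267.
(1,1): S=136.8000. Δ = (V_up−V_dn)/(S_up−S_dn) = (37.2308−-38.0092)/(164.1600−88.9200) = 1.0000. V = [p*·37.2308 + (1−p*)·-38.0092]/1.13 = 24.4733. B = V − Δ·S = -112.3267.
(0,0): S=114.0000. Δ = (V_up−V_dn)/(S_up−S_dn) = (24.4733−-38.2267)/(136.8000−74.1000) = 1.0000. V = [p*·24.4733 + (1−p*)·-38.2267]/1.13 = 14.5958. B = V − Δ·S = -99.4042.
Check: Δ(0,0)·S0 + B(0,0) = 14.5958 = V0.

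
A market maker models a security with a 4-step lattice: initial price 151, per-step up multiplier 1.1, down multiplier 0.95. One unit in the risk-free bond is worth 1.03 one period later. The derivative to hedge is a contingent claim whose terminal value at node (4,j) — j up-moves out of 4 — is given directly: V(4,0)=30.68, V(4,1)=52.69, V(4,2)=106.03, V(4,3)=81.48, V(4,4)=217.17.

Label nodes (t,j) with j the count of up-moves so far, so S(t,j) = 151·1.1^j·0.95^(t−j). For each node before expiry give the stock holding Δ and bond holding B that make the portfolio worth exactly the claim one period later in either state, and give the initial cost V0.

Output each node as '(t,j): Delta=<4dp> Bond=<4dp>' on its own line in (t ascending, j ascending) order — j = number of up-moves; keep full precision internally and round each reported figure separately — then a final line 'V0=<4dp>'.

Under the risk-neutral measure, an up-move has probability p* = (R−d)/(u−d) = 0.5333 and values discount at R = 1.03.
Terminal payoffs: V(4,0)=30.6800, V(4,1)=52.6900, V(4,2)=106.0300, V(4,3)=81.4800, V(4,4)=217.1700
  t=3,j=0: stock 129.4636 → up 142.4100 (V=52.6900), down 122.9904 (V=30.6800). Price 41.1832; hedge Δ=1.1334, bond B=-105.5502.
  t=3,j=1: stock 149.9053 → up 164.8958 (V=106.0300), down 142.4100 (V=52.6900). Price 78.7748; hedge Δ=2.3722, bond B=-276.8252.
  t=3,j=2: stock 173.5745 → up 190.9320 (V=81.4800), down 164.8958 (V=106.0300). Price 90.2298; hedge Δ=-0.9429, bond B=253.8964.
  t=3,j=3: stock 200.9810 → up 221.0791 (V=217.1700), down 190.9320 (V=81.4800). Price 149.3670; hedge Δ=4.5009, bond B=-755.2330.
  t=2,j=0: stock 136.2775 → up 149.9053 (V=78.7748), down 129.4636 (V=41.1832). Price 59.4486; hedge Δ=1.8390, bond B=-191.1620.
  t=2,j=1: stock 157.7950 → up 173.5745 (V=90.2298), down 149.9052 (V=78.7748). Price 82.4117; hedge Δ=0.4840, bond B=6.0450.
  t=2,j=2: stock 182.7100 → up 200.9810 (V=149.3670), down 173.5745 (V=90.2298). Price 118.2229; hedge Δ=2.1578, bond B=-276.0252.
  t=1,j=0: stock 143.4500 → up 157.7950 (V=82.4117), down 136.2775 (V=59.4486). Price 69.6074; hedge Δ=1.0672, bond B=-83.4805.
  t=1,j=1: stock 166.1000 → up 182.7100 (V=118.2229), down 157.7950 (V=82.4117). Price 98.5544; hedge Δ=1.4373, bond B=-140.1868.
  t=0,j=0: stock 151.0000 → up 166.1000 (V=98.5544), down 143.4500 (V=69.6074). Price 82.5687; hedge Δ=1.2780, bond B=-110.4116.
Each (Δ,B) replicates both successor values, so the strategy is self-financing and V0 is arbitrage-free.

(0,0): Delta=1.2780 Bond=-110.4116
(1,0): Delta=1.0672 Bond=-83.4805
(1,1): Delta=1.4373 Bond=-140.1868
(2,0): Delta=1.8390 Bond=-191.1620
(2,1): Delta=0.4840 Bond=6.0450
(2,2): Delta=2.1578 Bond=-276.0252
(3,0): Delta=1.1334 Bond=-105.5502
(3,1): Delta=2.3722 Bond=-276.8252
(3,2): Delta=-0.9429 Bond=253.8964
(3,3): Delta=4.5009 Bond=-755.2330
V0=82.5687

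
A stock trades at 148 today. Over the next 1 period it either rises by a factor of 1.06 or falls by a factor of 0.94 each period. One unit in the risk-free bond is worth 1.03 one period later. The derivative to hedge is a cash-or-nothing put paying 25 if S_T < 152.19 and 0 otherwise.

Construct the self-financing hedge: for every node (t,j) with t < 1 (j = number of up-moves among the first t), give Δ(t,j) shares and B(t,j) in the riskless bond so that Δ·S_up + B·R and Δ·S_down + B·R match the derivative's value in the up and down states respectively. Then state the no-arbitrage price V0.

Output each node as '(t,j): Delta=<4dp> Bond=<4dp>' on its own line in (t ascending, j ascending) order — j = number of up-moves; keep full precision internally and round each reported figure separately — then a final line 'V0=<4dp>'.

Risk-neutral probability p* = (R−d)/(u−d) = (1.03−0.94)/(1.06−0.94) = 0.7500.
Terminal values V(1,·): V(1,0)=25.0000, V(1,1)=0.0000
  t=0,j=0: stock 148.0000 → up 156.8800 (V=0.0000), down 139.1200 (V=25.0000). Price 6.0680; hedge Δ=-1.4077, bond B=214.4013.
The time-0 hedge costs 6.0680, which is the no-arbitrage price.

(0,0): Delta=-1.4077 Bond=214.4013
V0=6.0680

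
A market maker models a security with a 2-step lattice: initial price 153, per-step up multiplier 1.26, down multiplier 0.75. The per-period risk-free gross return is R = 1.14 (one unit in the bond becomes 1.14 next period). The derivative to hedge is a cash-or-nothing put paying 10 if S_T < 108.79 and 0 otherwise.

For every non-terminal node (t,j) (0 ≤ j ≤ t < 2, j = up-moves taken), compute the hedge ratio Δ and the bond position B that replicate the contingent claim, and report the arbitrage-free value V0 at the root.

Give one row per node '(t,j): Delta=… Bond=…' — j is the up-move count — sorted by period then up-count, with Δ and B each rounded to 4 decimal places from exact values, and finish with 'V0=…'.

No-arbitrage ⇒ martingale measure with p* = (R−d)/(u−d) = 0.7647.
At expiry t=2: V(2,0)=10.0000, V(2,1)=0.0000, V(2,2)=0.0000
  t=1,j=0: stock 114.7500 → up 144.5850 (V=0.0000), down 86.0625 (V=10.0000). Price 2.0640; hedge Δ=-0.1709, bond B=21.6718.
  t=1,j=1: stock 192.7800 → up 242.9028 (V=0.0000), down 144.5850 (V=0.0000). Price 0.0000; hedge Δ=0.0000, bond B=0.0000.
  t=0,j=0: stock 153.0000 → up 192.7800 (V=0.0000), down 114.7500 (V=2.0640). Price 0.4260; hedge Δ=-0.0265, bond B=4.4730.
Each (Δ,B) replicates both successor values, so the strategy is self-financing and V0 is arbitrage-free.

(0,0): Delta=-0.0265 Bond=4.4730
(1,0): Delta=-0.1709 Bond=21.6718
(1,1): Delta=0.0000 Bond=0.0000
V0=0.4260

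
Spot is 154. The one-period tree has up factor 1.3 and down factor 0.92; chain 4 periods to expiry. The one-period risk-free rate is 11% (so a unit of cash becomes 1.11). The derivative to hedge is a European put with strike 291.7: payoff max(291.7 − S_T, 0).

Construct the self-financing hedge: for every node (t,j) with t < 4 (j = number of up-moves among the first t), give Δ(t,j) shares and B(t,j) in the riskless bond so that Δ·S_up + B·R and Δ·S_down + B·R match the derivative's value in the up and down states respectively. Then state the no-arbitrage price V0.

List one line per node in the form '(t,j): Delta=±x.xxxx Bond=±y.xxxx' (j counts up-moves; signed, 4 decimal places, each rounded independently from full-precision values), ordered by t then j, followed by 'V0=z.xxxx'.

(0,0): Delta=-0.7075 Bond=156.4283
(1,0): Delta=-0.9262 Bond=204.6271
(1,1): Delta=-0.5527 Bond=142.6436
(2,0): Delta=-1.0000 Bond=236.7503
(2,1): Delta=-0.8740 Bond=217.5220
(2,2): Delta=-0.3253 Bond=99.1469
(3,0): Delta=-1.0000 Bond=262.7928
(3,1): Delta=-1.0000 Bond=262.7928
(3,2): Delta=-0.7849 Bond=220.1060
(3,3): Delta=0.0000 Bond=0.0000
V0=47.4738

The replicating-portfolio and risk-neutral prices coincide; use p* = (1.11−0.92)/(1.3−0.92) = 0.5000 for the latter.
Terminal values V(4,·): V(4,0)=181.3755, V(4,1)=135.8067, V(4,2)=71.4159, V(4,3)=0.0000, V(4,4)=0.0000
(3,0): S=119.9180. Δ = (V_up−V_dn)/(S_up−S_dn) = (135.8067−181.3755)/(155.8933−110.3245) = -1.0000. V = [p*·135.8067 + (1−p*)·181.3755]/1.11 = 142.8748. B = V − Δ·S = 262.7928.
(3,1): S=169.4493. Δ = (V_up−V_dn)/(S_up−S_dn) = (71.4159−135.8067)/(220.2841−155.8933) = -1.0000. V = [p*·71.4159 + (1−p*)·135.8067]/1.11 = 93.3435. B = V − Δ·S = 262.7928.
(3,2): S=239.4392. Δ = (V_up−V_dn)/(S_up−S_dn) = (0.0000−71.4159)/(311.2710−220.2841) = -0.7849. V = [p*·0.0000 + (1−p*)·71.4159]/1.11 = 32.1693. B = V − Δ·S = 220.1060.
(3,3): S=338.3380. Δ = (V_up−V_dn)/(S_up−S_dn) = (0.0000−0.0000)/(439.8394−311.2710) = 0.0000. V = [p*·0.0000 + (1−p*)·0.0000]/1.11 = 0.0000. B = V − Δ·S = 0.0000.
(2,0): S=130.3456. Δ = (V_up−V_dn)/(S_up−S_dn) = (93.3435−142.8748)/(169.4493−119.9180) = -1.0000. V = [p*·93.3435 + (1−p*)·142.8748]/1.11 = 106.4047. B = V − Δ·S = 236.7503.
(2,1): S=184.1840. Δ = (V_up−V_dn)/(S_up−S_dn) = (32.1693−93.3435)/(239.4392−169.4493) = -0.8740. V = [p*·32.1693 + (1−p*)·93.3435]/1.11 = 56.5373. B = V − Δ·S = 217.5220.
(2,2): S=260.2600. Δ = (V_up−V_dn)/(S_up−S_dn) = (0.0000−32.1693)/(338.3380−239.4392) = -0.3253. V = [p*·0.0000 + (1−p*)·32.1693]/1.11 = 14.4907. B = V − Δ·S = 99.1469.
(1,0): S=141.6800. Δ = (V_up−V_dn)/(S_up−S_dn) = (56.5373−106.4047)/(184.1840−130.3456) = -0.9262. V = [p*·56.5373 + (1−p*)·106.4047]/1.11 = 73.3973. B = V − Δ·S = 204.6271.
(1,1): S=200.2000. Δ = (V_up−V_dn)/(S_up−S_dn) = (14.4907−56.5373)/(260.2600−184.1840) = -0.5527. V = [p*·14.4907 + (1−p*)·56.5373]/1.11 = 31.9946. B = V − Δ·S = 142.6436.
(0,0): S=154.0000. Δ = (V_up−V_dn)/(S_up−S_dn) = (31.9946−73.3973)/(200.2000−141.6800) = -0.7075. V = [p*·31.9946 + (1−p*)·73.3973]/1.11 = 47.4738. B = V − Δ·S = 156.4283.
Check: Δ(0,0)·S0 + B(0,0) = 47.4738 = V0.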